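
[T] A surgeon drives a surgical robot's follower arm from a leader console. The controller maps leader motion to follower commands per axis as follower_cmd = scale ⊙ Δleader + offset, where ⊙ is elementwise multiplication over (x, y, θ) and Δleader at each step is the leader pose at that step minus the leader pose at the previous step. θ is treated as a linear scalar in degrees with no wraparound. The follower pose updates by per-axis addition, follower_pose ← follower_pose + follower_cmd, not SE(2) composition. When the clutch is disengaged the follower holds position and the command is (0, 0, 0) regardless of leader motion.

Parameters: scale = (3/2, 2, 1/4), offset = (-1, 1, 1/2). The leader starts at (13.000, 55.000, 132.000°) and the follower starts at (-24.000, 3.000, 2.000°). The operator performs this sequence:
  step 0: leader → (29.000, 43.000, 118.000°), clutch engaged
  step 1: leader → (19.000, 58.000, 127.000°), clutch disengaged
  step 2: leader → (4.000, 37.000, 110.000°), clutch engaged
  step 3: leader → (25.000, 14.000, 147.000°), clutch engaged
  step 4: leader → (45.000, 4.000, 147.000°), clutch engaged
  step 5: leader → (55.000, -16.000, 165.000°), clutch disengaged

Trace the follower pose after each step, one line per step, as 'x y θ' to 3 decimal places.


-1.000 -20.000 -1.000
-1.000 -20.000 -1.000
-24.500 -61.000 -4.750
6.000 -106.000 5.000
35.000 -125.000 5.500
35.000 -125.000 5.500

step 0: Δleader=(16.000, -12.000, -14.000°), engaged; cmd=(23.000, -23.000, -3.000°) → follower=(-1.000, -20.000, -1.000°)
step 1: Δleader=(-10.000, 15.000, 9.000°), disengaged; cmd=(0,0,0) → follower holds at (-1.000, -20.000, -1.000°)
step 2: Δleader=(-15.000, -21.000, -17.000°), engaged; cmd=(-23.500, -41.000, -3.750°) → follower=(-24.500, -61.000, -4.750°)
step 3: Δleader=(21.000, -23.000, 37.000°), engaged; cmd=(30.500, -45.000, 9.750°) → follower=(6.000, -106.000, 5.000°)
step 4: Δleader=(20.000, -10.000, 0.000°), engaged; cmd=(29.000, -19.000, 0.500°) → follower=(35.000, -125.000, 5.500°)
step 5: Δleader=(10.000, -20.000, 18.000°), disengaged; cmd=(0,0,0) → follower holds at (35.000, -125.000, 5.500°)


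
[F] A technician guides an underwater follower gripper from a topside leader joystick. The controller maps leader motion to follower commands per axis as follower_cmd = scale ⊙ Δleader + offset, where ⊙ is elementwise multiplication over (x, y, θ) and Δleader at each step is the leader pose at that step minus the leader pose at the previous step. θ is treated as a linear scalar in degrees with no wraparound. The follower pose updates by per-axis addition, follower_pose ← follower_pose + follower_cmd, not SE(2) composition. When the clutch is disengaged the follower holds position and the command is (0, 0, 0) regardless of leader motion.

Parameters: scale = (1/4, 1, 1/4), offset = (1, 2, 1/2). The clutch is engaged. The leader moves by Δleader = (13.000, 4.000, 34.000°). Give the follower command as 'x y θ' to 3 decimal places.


4.250 6.000 9.000

axis x: 1/4·13.000 + 1 = 4.250
axis y: 1·4.000 + 2 = 6.000
axis θ: 1/4·34.000 + 1/2 = 9.000


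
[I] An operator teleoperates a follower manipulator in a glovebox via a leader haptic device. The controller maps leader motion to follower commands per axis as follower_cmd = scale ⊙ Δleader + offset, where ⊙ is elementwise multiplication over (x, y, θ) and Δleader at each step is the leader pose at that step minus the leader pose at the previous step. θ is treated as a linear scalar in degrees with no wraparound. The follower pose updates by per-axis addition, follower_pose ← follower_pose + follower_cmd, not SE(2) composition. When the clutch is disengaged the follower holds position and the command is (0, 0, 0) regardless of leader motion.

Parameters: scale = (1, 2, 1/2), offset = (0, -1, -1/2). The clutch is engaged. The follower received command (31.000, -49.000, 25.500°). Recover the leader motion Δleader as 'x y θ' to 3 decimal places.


31.000 -24.000 52.000

axis x: (31.000 − 0) / (1) = 31.000
axis y: (-49.000 − -1) / (2) = -24.000
axis θ: (25.500 − -1/2) / (1/2) = 52.000


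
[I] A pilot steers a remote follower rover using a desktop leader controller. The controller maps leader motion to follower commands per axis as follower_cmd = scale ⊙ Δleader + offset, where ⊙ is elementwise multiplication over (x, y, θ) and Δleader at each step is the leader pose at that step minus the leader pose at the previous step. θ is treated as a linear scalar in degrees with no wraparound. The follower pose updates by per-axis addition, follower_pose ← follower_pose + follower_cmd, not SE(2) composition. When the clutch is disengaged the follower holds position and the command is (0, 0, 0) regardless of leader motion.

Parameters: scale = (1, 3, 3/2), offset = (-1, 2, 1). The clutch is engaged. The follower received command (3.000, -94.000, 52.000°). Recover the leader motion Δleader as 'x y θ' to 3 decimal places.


4.000 -32.000 34.000

axis x: (3.000 − -1) / (1) = 4.000
axis y: (-94.000 − 2) / (3) = -32.000
axis θ: (52.000 − 1) / (3/2) = 34.000


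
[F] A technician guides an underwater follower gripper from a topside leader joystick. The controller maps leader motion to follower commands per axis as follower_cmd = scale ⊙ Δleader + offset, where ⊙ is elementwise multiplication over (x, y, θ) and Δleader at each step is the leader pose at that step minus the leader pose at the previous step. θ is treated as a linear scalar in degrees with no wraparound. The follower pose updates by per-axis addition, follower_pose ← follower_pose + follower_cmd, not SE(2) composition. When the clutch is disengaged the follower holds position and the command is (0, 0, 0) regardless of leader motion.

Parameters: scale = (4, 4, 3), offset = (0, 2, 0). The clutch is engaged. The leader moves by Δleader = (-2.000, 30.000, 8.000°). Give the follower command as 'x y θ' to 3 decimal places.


axis x: 4·-2.000 + 0 = -8.000
axis y: 4·30.000 + 2 = 122.000
axis θ: 3·8.000 + 0 = 24.000

-8.000 122.000 24.000


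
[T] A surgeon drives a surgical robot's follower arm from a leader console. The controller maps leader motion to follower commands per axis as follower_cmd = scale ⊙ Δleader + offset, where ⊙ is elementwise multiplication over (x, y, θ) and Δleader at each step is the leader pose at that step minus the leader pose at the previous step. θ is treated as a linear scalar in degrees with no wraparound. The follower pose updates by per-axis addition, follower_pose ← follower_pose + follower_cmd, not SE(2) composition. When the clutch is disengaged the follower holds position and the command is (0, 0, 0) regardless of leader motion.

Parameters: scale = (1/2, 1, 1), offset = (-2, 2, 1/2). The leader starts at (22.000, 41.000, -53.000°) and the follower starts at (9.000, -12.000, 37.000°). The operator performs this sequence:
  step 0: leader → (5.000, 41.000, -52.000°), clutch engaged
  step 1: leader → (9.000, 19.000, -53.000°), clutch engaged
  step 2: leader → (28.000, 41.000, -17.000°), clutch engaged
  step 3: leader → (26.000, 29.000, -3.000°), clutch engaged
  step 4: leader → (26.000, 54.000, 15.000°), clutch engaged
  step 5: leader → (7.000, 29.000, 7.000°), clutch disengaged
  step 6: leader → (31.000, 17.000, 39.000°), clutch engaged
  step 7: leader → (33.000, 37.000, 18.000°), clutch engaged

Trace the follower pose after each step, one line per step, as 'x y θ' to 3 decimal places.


step 0: Δleader=(-17.000, 0.000, 1.000°), engaged; cmd=(-10.500, 2.000, 1.500°) → follower=(-1.500, -10.000, 38.500°)
step 1: Δleader=(4.000, -22.000, -1.000°), engaged; cmd=(0.000, -20.000, -0.500°) → follower=(-1.500, -30.000, 38.000°)
step 2: Δleader=(19.000, 22.000, 36.000°), engaged; cmd=(7.500, 24.000, 36.500°) → follower=(6.000, -6.000, 74.500°)
step 3: Δleader=(-2.000, -12.000, 14.000°), engaged; cmd=(-3.000, -10.000, 14.500°) → follower=(3.000, -16.000, 89.000°)
step 4: Δleader=(0.000, 25.000, 18.000°), engaged; cmd=(-2.000, 27.000, 18.500°) → follower=(1.000, 11.000, 107.500°)
step 5: Δleader=(-19.000, -25.000, -8.000°), disengaged; cmd=(0,0,0) → follower holds at (1.000, 11.000, 107.500°)
step 6: Δleader=(24.000, -12.000, 32.000°), engaged; cmd=(10.000, -10.000, 32.500°) → follower=(11.000, 1.000, 140.000°)
step 7: Δleader=(2.000, 20.000, -21.000°), engaged; cmd=(-1.000, 22.000, -20.500°) → follower=(10.000, 23.000, 119.500°)

-1.500 -10.000 38.500
-1.500 -30.000 38.000
6.000 -6.000 74.500
3.000 -16.000 89.000
1.000 11.000 107.500
1.000 11.000 107.500
11.000 1.000 140.000
10.000 23.000 119.500


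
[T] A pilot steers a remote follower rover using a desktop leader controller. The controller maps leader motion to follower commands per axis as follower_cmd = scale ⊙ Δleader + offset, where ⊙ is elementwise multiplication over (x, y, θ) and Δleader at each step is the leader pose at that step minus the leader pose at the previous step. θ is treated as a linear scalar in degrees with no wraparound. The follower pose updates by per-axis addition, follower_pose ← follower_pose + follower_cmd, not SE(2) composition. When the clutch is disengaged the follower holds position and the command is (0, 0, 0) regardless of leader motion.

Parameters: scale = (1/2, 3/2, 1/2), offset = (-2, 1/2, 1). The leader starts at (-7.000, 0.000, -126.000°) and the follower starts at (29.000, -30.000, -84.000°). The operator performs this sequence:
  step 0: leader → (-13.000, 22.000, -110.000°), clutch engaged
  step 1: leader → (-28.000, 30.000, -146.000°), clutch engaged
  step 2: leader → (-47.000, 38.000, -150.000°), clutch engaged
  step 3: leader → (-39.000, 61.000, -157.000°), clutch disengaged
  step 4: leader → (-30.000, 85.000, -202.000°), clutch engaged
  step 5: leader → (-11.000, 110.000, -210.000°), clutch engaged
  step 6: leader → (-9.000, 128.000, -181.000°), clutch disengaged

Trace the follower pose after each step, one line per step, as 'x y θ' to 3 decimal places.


step 0: Δleader=(-6.000, 22.000, 16.000°), engaged; cmd=(-5.000, 33.500, 9.000°) → follower=(24.000, 3.500, -75.000°)
step 1: Δleader=(-15.000, 8.000, -36.000°), engaged; cmd=(-9.500, 12.500, -17.000°) → follower=(14.500, 16.000, -92.000°)
step 2: Δleader=(-19.000, 8.000, -4.000°), engaged; cmd=(-11.500, 12.500, -1.000°) → follower=(3.000, 28.500, -93.000°)
step 3: Δleader=(8.000, 23.000, -7.000°), disengaged; cmd=(0,0,0) → follower holds at (3.000, 28.500, -93.000°)
step 4: Δleader=(9.000, 24.000, -45.000°), engaged; cmd=(2.500, 36.500, -21.500°) → follower=(5.500, 65.000, -114.500°)
step 5: Δleader=(19.000, 25.000, -8.000°), engaged; cmd=(7.500, 38.000, -3.000°) → follower=(13.000, 103.000, -117.500°)
step 6: Δleader=(2.000, 18.000, 29.000°), disengaged; cmd=(0,0,0) → follower holds at (13.000, 103.000, -117.500°)

24.000 3.500 -75.000
14.500 16.000 -92.000
3.000 28.500 -93.000
3.000 28.500 -93.000
5.500 65.000 -114.500
13.000 103.000 -117.500
13.000 103.000 -117.500


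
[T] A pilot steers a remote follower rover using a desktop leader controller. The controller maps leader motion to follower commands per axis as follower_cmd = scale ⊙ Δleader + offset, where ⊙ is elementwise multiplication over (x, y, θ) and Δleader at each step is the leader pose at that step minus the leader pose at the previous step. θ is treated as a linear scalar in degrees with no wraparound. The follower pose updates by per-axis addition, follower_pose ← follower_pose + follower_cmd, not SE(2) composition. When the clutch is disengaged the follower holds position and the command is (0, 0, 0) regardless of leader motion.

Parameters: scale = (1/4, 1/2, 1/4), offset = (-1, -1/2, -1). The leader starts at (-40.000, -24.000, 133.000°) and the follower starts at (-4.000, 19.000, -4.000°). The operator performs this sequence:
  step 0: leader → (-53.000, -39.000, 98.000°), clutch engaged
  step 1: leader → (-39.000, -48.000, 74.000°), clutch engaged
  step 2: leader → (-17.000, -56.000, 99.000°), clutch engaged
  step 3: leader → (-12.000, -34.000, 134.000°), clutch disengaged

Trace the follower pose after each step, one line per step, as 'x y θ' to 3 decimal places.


step 0: Δleader=(-13.000, -15.000, -35.000°), engaged; cmd=(-4.250, -8.000, -9.750°) → follower=(-8.250, 11.000, -13.750°)
step 1: Δleader=(14.000, -9.000, -24.000°), engaged; cmd=(2.500, -5.000, -7.000°) → follower=(-5.750, 6.000, -20.750°)
step 2: Δleader=(22.000, -8.000, 25.000°), engaged; cmd=(4.500, -4.500, 5.250°) → follower=(-1.250, 1.500, -15.500°)
step 3: Δleader=(5.000, 22.000, 35.000°), disengaged; cmd=(0,0,0) → follower holds at (-1.250, 1.500, -15.500°)

-8.250 11.000 -13.750
-5.750 6.000 -20.750
-1.250 1.500 -15.500
-1.250 1.500 -15.500


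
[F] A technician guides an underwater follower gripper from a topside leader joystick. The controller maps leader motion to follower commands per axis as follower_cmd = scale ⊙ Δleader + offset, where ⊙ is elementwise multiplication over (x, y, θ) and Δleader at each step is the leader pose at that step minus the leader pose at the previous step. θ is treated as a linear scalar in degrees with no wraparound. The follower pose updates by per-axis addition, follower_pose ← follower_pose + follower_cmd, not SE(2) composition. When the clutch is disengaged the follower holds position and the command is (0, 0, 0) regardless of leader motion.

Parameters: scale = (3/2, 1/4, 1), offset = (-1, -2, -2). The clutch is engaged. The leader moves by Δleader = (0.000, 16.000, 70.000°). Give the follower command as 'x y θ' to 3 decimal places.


-1.000 2.000 68.000

axis x: 3/2·0.000 + -1 = -1.000
axis y: 1/4·16.000 + -2 = 2.000
axis θ: 1·70.000 + -2 = 68.000


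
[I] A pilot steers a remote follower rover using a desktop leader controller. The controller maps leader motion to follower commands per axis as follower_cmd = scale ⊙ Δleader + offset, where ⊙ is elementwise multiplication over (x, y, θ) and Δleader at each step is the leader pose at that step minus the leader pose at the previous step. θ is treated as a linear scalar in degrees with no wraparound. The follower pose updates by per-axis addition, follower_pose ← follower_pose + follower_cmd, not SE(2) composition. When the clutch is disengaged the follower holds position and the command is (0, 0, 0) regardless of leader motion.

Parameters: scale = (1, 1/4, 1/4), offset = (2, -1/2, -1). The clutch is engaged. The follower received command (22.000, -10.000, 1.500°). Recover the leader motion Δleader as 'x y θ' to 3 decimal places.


axis x: (22.000 − 2) / (1) = 20.000
axis y: (-10.000 − -1/2) / (1/4) = -38.000
axis θ: (1.500 − -1) / (1/4) = 10.000

20.000 -38.000 10.000


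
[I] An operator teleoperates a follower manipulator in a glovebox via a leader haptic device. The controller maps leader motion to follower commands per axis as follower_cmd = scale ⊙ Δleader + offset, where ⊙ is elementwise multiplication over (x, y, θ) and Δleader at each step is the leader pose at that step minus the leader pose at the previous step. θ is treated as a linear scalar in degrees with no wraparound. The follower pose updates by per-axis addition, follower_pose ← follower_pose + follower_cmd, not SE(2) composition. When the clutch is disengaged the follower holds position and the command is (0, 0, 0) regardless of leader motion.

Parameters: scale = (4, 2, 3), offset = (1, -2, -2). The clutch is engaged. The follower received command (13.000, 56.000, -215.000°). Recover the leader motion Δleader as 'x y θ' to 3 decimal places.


3.000 29.000 -71.000

axis x: (13.000 − 1) / (4) = 3.000
axis y: (56.000 − -2) / (2) = 29.000
axis θ: (-215.000 − -2) / (3) = -71.000


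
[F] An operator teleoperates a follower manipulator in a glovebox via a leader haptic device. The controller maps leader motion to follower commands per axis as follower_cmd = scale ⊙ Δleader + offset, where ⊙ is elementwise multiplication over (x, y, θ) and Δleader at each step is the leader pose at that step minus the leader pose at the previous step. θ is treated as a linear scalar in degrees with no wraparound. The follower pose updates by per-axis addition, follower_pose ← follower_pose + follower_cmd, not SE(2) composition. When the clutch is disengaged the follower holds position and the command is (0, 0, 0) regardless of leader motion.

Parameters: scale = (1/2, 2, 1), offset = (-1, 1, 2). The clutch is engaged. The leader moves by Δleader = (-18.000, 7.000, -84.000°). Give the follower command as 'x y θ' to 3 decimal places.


-10.000 15.000 -82.000

axis x: 1/2·-18.000 + -1 = -10.000
axis y: 2·7.000 + 1 = 15.000
axis θ: 1·-84.000 + 2 = -82.000


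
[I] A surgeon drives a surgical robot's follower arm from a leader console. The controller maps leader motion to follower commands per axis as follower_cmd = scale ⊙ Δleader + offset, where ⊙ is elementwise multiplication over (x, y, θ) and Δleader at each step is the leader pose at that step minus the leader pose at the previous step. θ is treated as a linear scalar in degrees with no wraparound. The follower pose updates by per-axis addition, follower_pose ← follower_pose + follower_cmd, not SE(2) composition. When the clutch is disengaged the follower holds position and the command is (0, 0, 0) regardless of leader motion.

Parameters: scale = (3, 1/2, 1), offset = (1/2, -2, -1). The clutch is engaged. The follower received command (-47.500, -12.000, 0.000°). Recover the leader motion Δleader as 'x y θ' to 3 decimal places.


-16.000 -20.000 1.000

axis x: (-47.500 − 1/2) / (3) = -16.000
axis y: (-12.000 − -2) / (1/2) = -20.000
axis θ: (0.000 − -1) / (1) = 1.000


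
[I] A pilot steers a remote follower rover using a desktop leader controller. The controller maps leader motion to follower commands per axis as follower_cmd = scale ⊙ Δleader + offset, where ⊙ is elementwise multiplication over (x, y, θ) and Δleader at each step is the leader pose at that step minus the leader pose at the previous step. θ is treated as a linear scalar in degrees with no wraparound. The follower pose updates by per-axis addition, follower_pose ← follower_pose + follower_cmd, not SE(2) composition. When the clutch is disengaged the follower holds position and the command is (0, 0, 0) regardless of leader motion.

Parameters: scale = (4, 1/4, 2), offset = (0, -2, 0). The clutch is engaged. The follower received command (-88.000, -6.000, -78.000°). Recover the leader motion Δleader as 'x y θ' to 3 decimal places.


axis x: (-88.000 − 0) / (4) = -22.000
axis y: (-6.000 − -2) / (1/4) = -16.000
axis θ: (-78.000 − 0) / (2) = -39.000

-22.000 -16.000 -39.000


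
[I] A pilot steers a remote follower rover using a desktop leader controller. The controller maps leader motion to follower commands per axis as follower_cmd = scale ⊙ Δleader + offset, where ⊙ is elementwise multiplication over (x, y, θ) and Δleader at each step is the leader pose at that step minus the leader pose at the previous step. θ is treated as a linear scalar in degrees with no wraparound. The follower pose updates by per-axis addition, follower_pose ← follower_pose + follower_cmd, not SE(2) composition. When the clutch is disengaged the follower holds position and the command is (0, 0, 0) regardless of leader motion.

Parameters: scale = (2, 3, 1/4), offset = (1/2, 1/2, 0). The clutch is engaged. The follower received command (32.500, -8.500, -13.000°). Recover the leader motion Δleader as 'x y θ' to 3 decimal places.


16.000 -3.000 -52.000

axis x: (32.500 − 1/2) / (2) = 16.000
axis y: (-8.500 − 1/2) / (3) = -3.000
axis θ: (-13.000 − 0) / (1/4) = -52.000


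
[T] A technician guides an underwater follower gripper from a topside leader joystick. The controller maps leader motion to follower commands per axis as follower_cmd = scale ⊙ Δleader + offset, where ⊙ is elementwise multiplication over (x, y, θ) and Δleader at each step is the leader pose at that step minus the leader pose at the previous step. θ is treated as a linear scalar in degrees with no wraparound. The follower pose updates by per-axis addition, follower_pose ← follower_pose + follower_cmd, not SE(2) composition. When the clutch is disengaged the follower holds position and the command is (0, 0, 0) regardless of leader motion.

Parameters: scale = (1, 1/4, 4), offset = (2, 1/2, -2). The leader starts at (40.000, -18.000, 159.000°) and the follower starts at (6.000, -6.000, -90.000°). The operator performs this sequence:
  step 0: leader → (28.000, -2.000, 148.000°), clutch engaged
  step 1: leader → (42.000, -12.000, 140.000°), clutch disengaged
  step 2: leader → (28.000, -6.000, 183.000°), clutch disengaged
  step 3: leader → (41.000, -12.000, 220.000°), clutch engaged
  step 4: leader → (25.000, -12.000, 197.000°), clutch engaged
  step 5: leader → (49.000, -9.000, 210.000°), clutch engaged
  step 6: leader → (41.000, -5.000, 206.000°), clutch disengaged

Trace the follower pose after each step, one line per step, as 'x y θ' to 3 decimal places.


step 0: Δleader=(-12.000, 16.000, -11.000°), engaged; cmd=(-10.000, 4.500, -46.000°) → follower=(-4.000, -1.500, -136.000°)
step 1: Δleader=(14.000, -10.000, -8.000°), disengaged; cmd=(0,0,0) → follower holds at (-4.000, -1.500, -136.000°)
step 2: Δleader=(-14.000, 6.000, 43.000°), disengaged; cmd=(0,0,0) → follower holds at (-4.000, -1.500, -136.000°)
step 3: Δleader=(13.000, -6.000, 37.000°), engaged; cmd=(15.000, -1.000, 146.000°) → follower=(11.000, -2.500, 10.000°)
step 4: Δleader=(-16.000, 0.000, -23.000°), engaged; cmd=(-14.000, 0.500, -94.000°) → follower=(-3.000, -2.000, -84.000°)
step 5: Δleader=(24.000, 3.000, 13.000°), engaged; cmd=(26.000, 1.250, 50.000°) → follower=(23.000, -0.750, -34.000°)
step 6: Δleader=(-8.000, 4.000, -4.000°), disengaged; cmd=(0,0,0) → follower holds at (23.000, -0.750, -34.000°)

-4.000 -1.500 -136.000
-4.000 -1.500 -136.000
-4.000 -1.500 -136.000
11.000 -2.500 10.000
-3.000 -2.000 -84.000
23.000 -0.750 -34.000
23.000 -0.750 -34.000


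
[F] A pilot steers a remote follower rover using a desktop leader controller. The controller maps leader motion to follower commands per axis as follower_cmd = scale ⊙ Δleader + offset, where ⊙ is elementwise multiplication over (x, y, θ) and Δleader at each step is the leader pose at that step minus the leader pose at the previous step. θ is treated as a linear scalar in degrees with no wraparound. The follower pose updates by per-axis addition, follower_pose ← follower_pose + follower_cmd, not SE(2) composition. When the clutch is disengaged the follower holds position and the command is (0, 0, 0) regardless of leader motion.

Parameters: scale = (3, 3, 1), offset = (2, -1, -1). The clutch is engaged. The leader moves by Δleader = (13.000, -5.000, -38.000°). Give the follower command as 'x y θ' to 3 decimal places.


41.000 -16.000 -39.000

axis x: 3·13.000 + 2 = 41.000
axis y: 3·-5.000 + -1 = -16.000
axis θ: 1·-38.000 + -1 = -39.000


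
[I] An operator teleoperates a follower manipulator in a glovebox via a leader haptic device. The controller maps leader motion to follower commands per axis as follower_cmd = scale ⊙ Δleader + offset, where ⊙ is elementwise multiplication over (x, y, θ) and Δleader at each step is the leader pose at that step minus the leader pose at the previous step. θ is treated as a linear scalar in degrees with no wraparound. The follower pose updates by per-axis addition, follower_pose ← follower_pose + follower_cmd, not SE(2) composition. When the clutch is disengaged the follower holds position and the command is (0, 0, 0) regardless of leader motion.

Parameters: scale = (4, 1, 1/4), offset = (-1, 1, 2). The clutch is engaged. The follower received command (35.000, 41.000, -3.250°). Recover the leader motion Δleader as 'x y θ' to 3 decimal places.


axis x: (35.000 − -1) / (4) = 9.000
axis y: (41.000 − 1) / (1) = 40.000
axis θ: (-3.250 − 2) / (1/4) = -21.000

9.000 40.000 -21.000


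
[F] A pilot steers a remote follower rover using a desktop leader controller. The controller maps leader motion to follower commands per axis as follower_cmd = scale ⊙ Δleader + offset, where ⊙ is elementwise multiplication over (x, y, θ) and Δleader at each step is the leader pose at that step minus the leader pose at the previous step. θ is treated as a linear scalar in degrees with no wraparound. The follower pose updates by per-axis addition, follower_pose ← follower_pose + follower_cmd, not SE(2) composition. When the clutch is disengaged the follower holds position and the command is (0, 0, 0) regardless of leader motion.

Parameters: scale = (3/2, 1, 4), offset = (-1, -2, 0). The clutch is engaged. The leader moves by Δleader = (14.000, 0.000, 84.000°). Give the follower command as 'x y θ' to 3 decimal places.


axis x: 3/2·14.000 + -1 = 20.000
axis y: 1·0.000 + -2 = -2.000
axis θ: 4·84.000 + 0 = 336.000

20.000 -2.000 336.000


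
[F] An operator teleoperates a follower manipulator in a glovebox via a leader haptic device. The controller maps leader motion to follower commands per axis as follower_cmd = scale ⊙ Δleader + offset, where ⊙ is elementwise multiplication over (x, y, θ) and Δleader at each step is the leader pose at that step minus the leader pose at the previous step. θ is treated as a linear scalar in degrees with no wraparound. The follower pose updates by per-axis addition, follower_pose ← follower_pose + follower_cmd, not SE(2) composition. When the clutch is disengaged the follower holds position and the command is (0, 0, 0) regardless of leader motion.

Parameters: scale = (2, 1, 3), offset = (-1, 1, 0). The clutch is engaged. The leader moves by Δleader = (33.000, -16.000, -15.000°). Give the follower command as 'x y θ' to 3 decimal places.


65.000 -15.000 -45.000

axis x: 2·33.000 + -1 = 65.000
axis y: 1·-16.000 + 1 = -15.000
axis θ: 3·-15.000 + 0 = -45.000


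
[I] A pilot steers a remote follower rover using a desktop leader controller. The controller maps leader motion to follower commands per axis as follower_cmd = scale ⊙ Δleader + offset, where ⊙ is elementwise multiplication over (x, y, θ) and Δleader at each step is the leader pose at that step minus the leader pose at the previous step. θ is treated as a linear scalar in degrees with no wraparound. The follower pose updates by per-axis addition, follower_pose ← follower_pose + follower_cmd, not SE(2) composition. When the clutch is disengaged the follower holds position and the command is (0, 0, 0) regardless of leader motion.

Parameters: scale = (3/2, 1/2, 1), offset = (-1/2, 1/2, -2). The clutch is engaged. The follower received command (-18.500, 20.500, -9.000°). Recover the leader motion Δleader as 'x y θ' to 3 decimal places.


axis x: (-18.500 − -1/2) / (3/2) = -12.000
axis y: (20.500 − 1/2) / (1/2) = 40.000
axis θ: (-9.000 − -2) / (1) = -7.000

-12.000 40.000 -7.000


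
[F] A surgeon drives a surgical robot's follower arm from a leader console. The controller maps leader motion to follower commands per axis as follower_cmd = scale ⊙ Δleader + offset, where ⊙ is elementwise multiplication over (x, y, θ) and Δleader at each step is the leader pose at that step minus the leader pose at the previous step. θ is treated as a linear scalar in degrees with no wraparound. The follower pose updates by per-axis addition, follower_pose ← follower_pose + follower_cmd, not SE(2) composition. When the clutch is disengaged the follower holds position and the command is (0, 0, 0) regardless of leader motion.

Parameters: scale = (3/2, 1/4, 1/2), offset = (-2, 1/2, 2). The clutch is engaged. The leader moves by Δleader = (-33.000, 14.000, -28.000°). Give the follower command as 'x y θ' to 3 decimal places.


axis x: 3/2·-33.000 + -2 = -51.500
axis y: 1/4·14.000 + 1/2 = 4.000
axis θ: 1/2·-28.000 + 2 = -12.000

-51.500 4.000 -12.000


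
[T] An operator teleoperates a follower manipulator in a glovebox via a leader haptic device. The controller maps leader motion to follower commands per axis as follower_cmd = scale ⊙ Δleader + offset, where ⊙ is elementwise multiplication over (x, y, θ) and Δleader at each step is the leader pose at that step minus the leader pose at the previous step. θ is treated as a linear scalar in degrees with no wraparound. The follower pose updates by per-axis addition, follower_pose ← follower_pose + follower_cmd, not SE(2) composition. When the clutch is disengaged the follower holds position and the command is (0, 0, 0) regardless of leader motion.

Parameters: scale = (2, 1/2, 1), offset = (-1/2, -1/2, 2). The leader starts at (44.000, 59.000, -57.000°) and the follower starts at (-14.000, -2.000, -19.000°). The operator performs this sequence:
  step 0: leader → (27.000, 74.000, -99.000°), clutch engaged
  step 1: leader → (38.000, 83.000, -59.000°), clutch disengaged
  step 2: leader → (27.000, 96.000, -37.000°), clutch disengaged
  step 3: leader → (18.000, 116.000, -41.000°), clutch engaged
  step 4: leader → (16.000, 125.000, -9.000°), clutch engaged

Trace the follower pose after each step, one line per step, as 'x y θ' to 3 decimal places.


-48.500 5.000 -59.000
-48.500 5.000 -59.000
-48.500 5.000 -59.000
-67.000 14.500 -61.000
-71.500 18.500 -27.000

step 0: Δleader=(-17.000, 15.000, -42.000°), engaged; cmd=(-34.500, 7.000, -40.000°) → follower=(-48.500, 5.000, -59.000°)
step 1: Δleader=(11.000, 9.000, 40.000°), disengaged; cmd=(0,0,0) → follower holds at (-48.500, 5.000, -59.000°)
step 2: Δleader=(-11.000, 13.000, 22.000°), disengaged; cmd=(0,0,0) → follower holds at (-48.500, 5.000, -59.000°)
step 3: Δleader=(-9.000, 20.000, -4.000°), engaged; cmd=(-18.500, 9.500, -2.000°) → follower=(-67.000, 14.500, -61.000°)
step 4: Δleader=(-2.000, 9.000, 32.000°), engaged; cmd=(-4.500, 4.000, 34.000°) → follower=(-71.500, 18.500, -27.000°)


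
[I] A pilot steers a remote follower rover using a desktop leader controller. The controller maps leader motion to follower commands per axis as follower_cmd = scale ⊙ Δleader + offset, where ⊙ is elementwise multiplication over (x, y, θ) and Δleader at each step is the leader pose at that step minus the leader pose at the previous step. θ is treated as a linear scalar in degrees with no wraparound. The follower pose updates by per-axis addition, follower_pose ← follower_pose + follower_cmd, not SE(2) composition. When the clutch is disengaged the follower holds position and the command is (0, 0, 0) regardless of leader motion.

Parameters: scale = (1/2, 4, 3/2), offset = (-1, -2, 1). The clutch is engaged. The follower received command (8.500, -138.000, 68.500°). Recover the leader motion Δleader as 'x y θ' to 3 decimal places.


axis x: (8.500 − -1) / (1/2) = 19.000
axis y: (-138.000 − -2) / (4) = -34.000
axis θ: (68.500 − 1) / (3/2) = 45.000

19.000 -34.000 45.000


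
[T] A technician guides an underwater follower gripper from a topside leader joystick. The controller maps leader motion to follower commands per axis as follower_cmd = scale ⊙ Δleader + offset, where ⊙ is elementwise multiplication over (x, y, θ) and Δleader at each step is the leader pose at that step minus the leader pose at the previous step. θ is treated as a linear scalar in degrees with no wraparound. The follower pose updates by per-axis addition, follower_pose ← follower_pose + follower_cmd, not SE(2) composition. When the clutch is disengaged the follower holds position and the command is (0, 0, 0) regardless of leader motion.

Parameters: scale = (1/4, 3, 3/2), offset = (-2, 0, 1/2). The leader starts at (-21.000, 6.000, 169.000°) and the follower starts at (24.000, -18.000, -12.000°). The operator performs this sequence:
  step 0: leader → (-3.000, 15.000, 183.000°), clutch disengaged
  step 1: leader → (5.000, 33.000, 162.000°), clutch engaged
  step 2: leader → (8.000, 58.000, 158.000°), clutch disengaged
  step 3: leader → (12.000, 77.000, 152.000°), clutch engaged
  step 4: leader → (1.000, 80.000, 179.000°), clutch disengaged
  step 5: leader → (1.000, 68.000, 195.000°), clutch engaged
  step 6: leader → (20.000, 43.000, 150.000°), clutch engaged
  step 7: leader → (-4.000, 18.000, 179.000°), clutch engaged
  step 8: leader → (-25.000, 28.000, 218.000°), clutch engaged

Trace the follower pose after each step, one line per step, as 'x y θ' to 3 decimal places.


24.000 -18.000 -12.000
24.000 36.000 -43.000
24.000 36.000 -43.000
23.000 93.000 -51.500
23.000 93.000 -51.500
21.000 57.000 -27.000
23.750 -18.000 -94.000
15.750 -93.000 -50.000
8.500 -63.000 9.000

step 0: Δleader=(18.000, 9.000, 14.000°), disengaged; cmd=(0,0,0) → follower holds at (24.000, -18.000, -12.000°)
step 1: Δleader=(8.000, 18.000, -21.000°), engaged; cmd=(0.000, 54.000, -31.000°) → follower=(24.000, 36.000, -43.000°)
step 2: Δleader=(3.000, 25.000, -4.000°), disengaged; cmd=(0,0,0) → follower holds at (24.000, 36.000, -43.000°)
step 3: Δleader=(4.000, 19.000, -6.000°), engaged; cmd=(-1.000, 57.000, -8.500°) → follower=(23.000, 93.000, -51.500°)
step 4: Δleader=(-11.000, 3.000, 27.000°), disengaged; cmd=(0,0,0) → follower holds at (23.000, 93.000, -51.500°)
step 5: Δleader=(0.000, -12.000, 16.000°), engaged; cmd=(-2.000, -36.000, 24.500°) → follower=(21.000, 57.000, -27.000°)
step 6: Δleader=(19.000, -25.000, -45.000°), engaged; cmd=(2.750, -75.000, -67.000°) → follower=(23.750, -18.000, -94.000°)
step 7: Δleader=(-24.000, -25.000, 29.000°), engaged; cmd=(-8.000, -75.000, 44.000°) → follower=(15.750, -93.000, -50.000°)
step 8: Δleader=(-21.000, 10.000, 39.000°), engaged; cmd=(-7.250, 30.000, 59.000°) → follower=(8.500, -63.000, 9.000°)


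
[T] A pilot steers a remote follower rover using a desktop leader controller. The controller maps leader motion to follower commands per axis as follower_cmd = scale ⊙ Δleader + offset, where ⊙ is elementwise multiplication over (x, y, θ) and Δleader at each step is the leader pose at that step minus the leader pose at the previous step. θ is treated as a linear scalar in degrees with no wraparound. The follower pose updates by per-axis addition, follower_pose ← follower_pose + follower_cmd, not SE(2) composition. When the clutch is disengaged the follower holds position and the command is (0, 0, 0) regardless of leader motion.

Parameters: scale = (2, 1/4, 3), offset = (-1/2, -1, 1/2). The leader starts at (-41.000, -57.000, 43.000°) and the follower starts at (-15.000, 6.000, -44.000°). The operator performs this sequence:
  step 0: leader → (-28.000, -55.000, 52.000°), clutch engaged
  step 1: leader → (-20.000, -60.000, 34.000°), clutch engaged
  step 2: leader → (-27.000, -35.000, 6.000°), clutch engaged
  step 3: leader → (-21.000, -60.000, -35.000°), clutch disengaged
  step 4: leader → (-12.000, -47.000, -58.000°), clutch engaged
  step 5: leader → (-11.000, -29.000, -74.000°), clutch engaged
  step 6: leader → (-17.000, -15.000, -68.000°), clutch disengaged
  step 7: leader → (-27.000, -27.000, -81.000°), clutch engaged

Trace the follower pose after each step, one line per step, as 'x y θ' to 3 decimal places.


10.500 5.500 -16.500
26.000 3.250 -70.000
11.500 8.500 -153.500
11.500 8.500 -153.500
29.000 10.750 -222.000
30.500 14.250 -269.500
30.500 14.250 -269.500
10.000 10.250 -308.000

step 0: Δleader=(13.000, 2.000, 9.000°), engaged; cmd=(25.500, -0.500, 27.500°) → follower=(10.500, 5.500, -16.500°)
step 1: Δleader=(8.000, -5.000, -18.000°), engaged; cmd=(15.500, -2.250, -53.500°) → follower=(26.000, 3.250, -70.000°)
step 2: Δleader=(-7.000, 25.000, -28.000°), engaged; cmd=(-14.500, 5.250, -83.500°) → follower=(11.500, 8.500, -153.500°)
step 3: Δleader=(6.000, -25.000, -41.000°), disengaged; cmd=(0,0,0) → follower holds at (11.500, 8.500, -153.500°)
step 4: Δleader=(9.000, 13.000, -23.000°), engaged; cmd=(17.500, 2.250, -68.500°) → follower=(29.000, 10.750, -222.000°)
step 5: Δleader=(1.000, 18.000, -16.000°), engaged; cmd=(1.500, 3.500, -47.500°) → follower=(30.500, 14.250, -269.500°)
step 6: Δleader=(-6.000, 14.000, 6.000°), disengaged; cmd=(0,0,0) → follower holds at (30.500, 14.250, -269.500°)
step 7: Δleader=(-10.000, -12.000, -13.000°), engaged; cmd=(-20.500, -4.000, -38.500°) → follower=(10.000, 10.250, -308.000°)


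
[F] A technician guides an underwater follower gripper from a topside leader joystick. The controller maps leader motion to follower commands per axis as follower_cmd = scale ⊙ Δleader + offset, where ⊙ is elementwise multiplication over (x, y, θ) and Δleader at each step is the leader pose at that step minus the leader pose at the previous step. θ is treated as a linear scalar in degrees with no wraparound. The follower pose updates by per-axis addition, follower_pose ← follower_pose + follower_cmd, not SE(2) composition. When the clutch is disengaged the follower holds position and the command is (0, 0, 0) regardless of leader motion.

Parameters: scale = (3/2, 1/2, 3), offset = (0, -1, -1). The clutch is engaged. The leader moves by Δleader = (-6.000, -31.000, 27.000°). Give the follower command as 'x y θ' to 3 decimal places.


-9.000 -16.500 80.000

axis x: 3/2·-6.000 + 0 = -9.000
axis y: 1/2·-31.000 + -1 = -16.500
axis θ: 3·27.000 + -1 = 80.000


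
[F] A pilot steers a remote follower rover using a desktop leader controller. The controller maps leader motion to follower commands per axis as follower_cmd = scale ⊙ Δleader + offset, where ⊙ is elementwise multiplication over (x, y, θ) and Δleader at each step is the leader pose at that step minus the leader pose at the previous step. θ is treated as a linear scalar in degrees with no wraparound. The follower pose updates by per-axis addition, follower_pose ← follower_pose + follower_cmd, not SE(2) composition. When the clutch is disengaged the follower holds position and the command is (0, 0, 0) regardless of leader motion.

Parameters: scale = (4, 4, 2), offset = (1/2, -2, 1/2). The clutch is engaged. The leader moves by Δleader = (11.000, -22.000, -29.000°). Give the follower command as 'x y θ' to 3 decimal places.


axis x: 4·11.000 + 1/2 = 44.500
axis y: 4·-22.000 + -2 = -90.000
axis θ: 2·-29.000 + 1/2 = -57.500

44.500 -90.000 -57.500


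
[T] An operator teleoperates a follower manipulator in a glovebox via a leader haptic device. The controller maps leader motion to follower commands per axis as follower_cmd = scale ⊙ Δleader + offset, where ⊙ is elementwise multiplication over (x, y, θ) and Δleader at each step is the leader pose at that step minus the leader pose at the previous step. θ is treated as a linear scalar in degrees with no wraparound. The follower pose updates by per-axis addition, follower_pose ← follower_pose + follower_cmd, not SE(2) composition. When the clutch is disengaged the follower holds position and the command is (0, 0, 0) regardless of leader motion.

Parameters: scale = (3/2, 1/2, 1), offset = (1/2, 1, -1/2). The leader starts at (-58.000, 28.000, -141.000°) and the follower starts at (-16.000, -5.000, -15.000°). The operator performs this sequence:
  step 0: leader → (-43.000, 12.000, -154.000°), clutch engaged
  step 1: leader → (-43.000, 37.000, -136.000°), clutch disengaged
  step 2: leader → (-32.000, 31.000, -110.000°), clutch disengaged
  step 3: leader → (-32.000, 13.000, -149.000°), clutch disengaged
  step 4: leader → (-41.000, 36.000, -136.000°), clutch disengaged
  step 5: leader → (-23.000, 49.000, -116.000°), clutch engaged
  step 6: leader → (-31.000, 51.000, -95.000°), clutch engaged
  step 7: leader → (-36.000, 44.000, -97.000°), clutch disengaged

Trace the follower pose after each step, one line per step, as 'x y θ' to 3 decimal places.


7.000 -12.000 -28.500
7.000 -12.000 -28.500
7.000 -12.000 -28.500
7.000 -12.000 -28.500
7.000 -12.000 -28.500
34.500 -4.500 -9.000
23.000 -2.500 11.500
23.000 -2.500 11.500

step 0: Δleader=(15.000, -16.000, -13.000°), engaged; cmd=(23.000, -7.000, -13.500°) → follower=(7.000, -12.000, -28.500°)
step 1: Δleader=(0.000, 25.000, 18.000°), disengaged; cmd=(0,0,0) → follower holds at (7.000, -12.000, -28.500°)
step 2: Δleader=(11.000, -6.000, 26.000°), disengaged; cmd=(0,0,0) → follower holds at (7.000, -12.000, -28.500°)
step 3: Δleader=(0.000, -18.000, -39.000°), disengaged; cmd=(0,0,0) → follower holds at (7.000, -12.000, -28.500°)
step 4: Δleader=(-9.000, 23.000, 13.000°), disengaged; cmd=(0,0,0) → follower holds at (7.000, -12.000, -28.500°)
step 5: Δleader=(18.000, 13.000, 20.000°), engaged; cmd=(27.500, 7.500, 19.500°) → follower=(34.500, -4.500, -9.000°)
step 6: Δleader=(-8.000, 2.000, 21.000°), engaged; cmd=(-11.500, 2.000, 20.500°) → follower=(23.000, -2.500, 11.500°)
step 7: Δleader=(-5.000, -7.000, -2.000°), disengaged; cmd=(0,0,0) → follower holds at (23.000, -2.500, 11.500°)
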